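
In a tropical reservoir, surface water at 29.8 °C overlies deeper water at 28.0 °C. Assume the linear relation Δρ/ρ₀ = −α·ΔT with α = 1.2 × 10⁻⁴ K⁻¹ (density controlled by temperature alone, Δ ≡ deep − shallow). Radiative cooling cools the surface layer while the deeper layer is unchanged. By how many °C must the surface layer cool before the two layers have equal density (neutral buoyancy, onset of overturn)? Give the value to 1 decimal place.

1.8 °C

With temperature the only control, equal density requires T_surf′ = T_deep.
T_surf′ = 28.0 °C.
Cooling required: 29.8 − 28.0 = 1.8 °C.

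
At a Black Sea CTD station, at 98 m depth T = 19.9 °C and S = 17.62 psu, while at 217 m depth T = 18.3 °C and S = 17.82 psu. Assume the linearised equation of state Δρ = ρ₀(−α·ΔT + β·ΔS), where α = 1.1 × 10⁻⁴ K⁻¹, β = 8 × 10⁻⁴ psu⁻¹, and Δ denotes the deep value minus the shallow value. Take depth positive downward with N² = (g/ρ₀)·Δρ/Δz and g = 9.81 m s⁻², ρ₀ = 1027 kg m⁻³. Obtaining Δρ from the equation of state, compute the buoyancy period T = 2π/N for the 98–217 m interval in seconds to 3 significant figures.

1.19 × 10³ s

ΔT = -1.6 K, ΔS = +0.20 psu (deep − shallow).
Δρ/ρ₀ = −αΔT + βΔS = 1.76 × 10⁻⁴ + 1.60 × 10⁻⁴ = 3.36 × 10⁻⁴, so Δρ ≈ 0.3451 kg m⁻³.
N² = (g/ρ₀)·Δρ/Δz = g·(Δρ/ρ₀)/Δz = 9.81 × 3.36 × 10⁻⁴ / 119 = 2.7699 × 10⁻⁵ s⁻².
N = √(2.7699 × 10⁻⁵) = 5.2630 × 10⁻³ rad s⁻¹ → T = 2π/N = 1.1938 × 10³ s ≈ 1.19 × 10³ s.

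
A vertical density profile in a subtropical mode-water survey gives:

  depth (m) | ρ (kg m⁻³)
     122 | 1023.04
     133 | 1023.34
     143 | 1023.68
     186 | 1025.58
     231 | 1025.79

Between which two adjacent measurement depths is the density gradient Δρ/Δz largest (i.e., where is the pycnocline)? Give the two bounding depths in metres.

Compute the density gradient over each adjacent pair:
  122–133 m: Δρ/Δz = 0.30/11 = 0.027 kg m⁻⁴
  133–143 m: Δρ/Δz = 0.34/10 = 0.034 kg m⁻⁴
  143–186 m: Δρ/Δz = 1.90/43 = 0.044 kg m⁻⁴
  186–231 m: Δρ/Δz = 0.21/45 = 4.7 × 10⁻³ kg m⁻⁴
The largest gradient is in the 143–186 m interval — the pycnocline.

143–186 m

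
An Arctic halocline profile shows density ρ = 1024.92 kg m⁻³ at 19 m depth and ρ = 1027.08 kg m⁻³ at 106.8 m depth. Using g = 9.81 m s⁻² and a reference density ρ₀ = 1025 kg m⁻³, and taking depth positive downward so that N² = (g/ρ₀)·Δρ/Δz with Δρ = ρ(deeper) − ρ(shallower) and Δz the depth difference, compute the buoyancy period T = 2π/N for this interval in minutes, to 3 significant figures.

Δρ = 1027.08 − 1024.92 = 2.16 kg m⁻³ over Δz = 106.8 − 19 = 87.8 m.
N² = (9.81/1025) × (2.16/87.8) = 2.3545 × 10⁻⁴ s⁻².
N = √(2.3545 × 10⁻⁴) = 0.015344 rad s⁻¹, so T = 2π/N = 409.49 s = 6.8248 min ≈ 6.82 min.

6.82 min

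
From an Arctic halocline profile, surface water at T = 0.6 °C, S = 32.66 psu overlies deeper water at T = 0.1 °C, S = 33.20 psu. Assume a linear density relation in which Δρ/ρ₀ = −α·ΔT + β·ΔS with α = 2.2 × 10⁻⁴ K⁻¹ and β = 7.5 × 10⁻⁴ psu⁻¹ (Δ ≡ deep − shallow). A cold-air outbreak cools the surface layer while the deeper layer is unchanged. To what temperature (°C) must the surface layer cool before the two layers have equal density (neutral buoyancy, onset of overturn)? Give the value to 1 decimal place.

Neutral buoyancy requires Δρ = 0, i.e. −α(T_deep − T_surf′) + β(S_deep − S_surf) = 0.
T_surf′ = T_deep − (β/α)·ΔS = 0.1 − (7.5 × 10⁻⁴/2.2 × 10⁻⁴)·(+0.54) = -1.741 °C.
Cooling required: 0.6 − (-1.741) = 2.341 °C.

-1.7 °C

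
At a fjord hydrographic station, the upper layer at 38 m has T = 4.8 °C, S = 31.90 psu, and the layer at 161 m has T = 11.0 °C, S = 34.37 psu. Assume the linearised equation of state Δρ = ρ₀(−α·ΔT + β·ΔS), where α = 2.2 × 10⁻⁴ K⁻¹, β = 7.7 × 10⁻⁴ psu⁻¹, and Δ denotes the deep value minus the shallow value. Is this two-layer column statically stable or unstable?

ΔT = 11.0 − 4.8 = +6.2 K and ΔS = 34.37 − 31.90 = +2.47 psu (deep − shallow).
−αΔT = -1.364 × 10⁻³; βΔS = 1.9019 × 10⁻³; sum Δρ/ρ₀ = 5.379 × 10⁻⁴.
Δρ/ρ₀ > 0, so Δρ > 0: deeper water is denser → statically stable.

stable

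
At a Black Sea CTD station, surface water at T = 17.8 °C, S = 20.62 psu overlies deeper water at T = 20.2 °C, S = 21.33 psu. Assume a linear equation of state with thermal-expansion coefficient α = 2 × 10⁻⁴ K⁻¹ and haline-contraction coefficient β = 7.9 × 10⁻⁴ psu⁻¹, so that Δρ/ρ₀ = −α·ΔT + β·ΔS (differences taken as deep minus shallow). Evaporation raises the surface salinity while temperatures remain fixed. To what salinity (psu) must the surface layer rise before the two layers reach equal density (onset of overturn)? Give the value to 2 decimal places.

20.72 psu

Neutral buoyancy requires −α(T_deep − T_surf) + β(S_deep − S_surf′) = 0.
S_surf′ = S_deep − (α/β)·ΔT = 21.33 − (2 × 10⁻⁴/7.9 × 10⁻⁴)·(+2.4) = 20.7224 psu.
Increase required: 20.7224 − 20.62 = 0.1024 psu.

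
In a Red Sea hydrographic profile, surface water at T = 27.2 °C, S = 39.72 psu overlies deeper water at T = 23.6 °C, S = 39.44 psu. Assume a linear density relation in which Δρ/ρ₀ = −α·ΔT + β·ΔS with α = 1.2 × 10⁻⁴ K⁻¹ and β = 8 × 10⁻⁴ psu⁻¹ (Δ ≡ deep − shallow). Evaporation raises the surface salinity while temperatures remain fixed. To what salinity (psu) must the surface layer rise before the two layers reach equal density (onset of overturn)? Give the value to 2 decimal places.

39.98 psu

Neutral buoyancy requires −α(T_deep − T_surf) + β(S_deep − S_surf′) = 0.
S_surf′ = S_deep − (α/β)·ΔT = 39.44 − (1.2 × 10⁻⁴/8 × 10⁻⁴)·(-3.6) = 39.9800 psu.
Increase required: 39.9800 − 39.72 = 0.2600 psu.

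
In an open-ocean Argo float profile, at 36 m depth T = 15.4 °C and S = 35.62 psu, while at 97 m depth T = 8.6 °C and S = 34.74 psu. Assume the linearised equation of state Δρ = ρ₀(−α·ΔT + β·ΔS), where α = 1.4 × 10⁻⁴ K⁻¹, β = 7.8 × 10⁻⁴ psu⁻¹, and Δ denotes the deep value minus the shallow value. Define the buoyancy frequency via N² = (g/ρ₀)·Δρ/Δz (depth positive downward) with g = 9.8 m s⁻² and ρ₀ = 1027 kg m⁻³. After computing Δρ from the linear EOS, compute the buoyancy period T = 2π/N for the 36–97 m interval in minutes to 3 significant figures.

ΔT = -6.8 K, ΔS = -0.88 psu (deep − shallow).
Δρ/ρ₀ = −αΔT + βΔS = 9.52 × 10⁻⁴ − 6.864 × 10⁻⁴ = 2.656 × 10⁻⁴, so Δρ ≈ 0.2728 kg m⁻³.
N² = (g/ρ₀)·Δρ/Δz = g·(Δρ/ρ₀)/Δz = 9.8 × 2.656 × 10⁻⁴ / 61 = 4.2670 × 10⁻⁵ s⁻².
N = √(4.2670 × 10⁻⁵) = 6.5322 × 10⁻³ rad s⁻¹ → T = 2π/N = 961.88 s = 16.031 min ≈ 16.0 min.

16.0 min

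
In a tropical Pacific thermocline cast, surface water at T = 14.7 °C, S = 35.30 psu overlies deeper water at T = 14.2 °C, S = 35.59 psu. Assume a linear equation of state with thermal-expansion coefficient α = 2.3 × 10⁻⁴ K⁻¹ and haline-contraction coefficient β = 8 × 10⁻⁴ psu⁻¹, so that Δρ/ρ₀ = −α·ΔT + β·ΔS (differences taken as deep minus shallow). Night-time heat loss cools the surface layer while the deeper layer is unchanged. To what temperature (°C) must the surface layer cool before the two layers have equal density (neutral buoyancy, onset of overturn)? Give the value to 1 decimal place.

13.2 °C

Neutral buoyancy requires Δρ = 0, i.e. −α(T_deep − T_surf′) + β(S_deep − S_surf) = 0.
T_surf′ = T_deep − (β/α)·ΔS = 14.2 − (8 × 10⁻⁴/2.3 × 10⁻⁴)·(+0.29) = 13.191 °C.
Cooling required: 14.7 − (13.191) = 1.509 °C.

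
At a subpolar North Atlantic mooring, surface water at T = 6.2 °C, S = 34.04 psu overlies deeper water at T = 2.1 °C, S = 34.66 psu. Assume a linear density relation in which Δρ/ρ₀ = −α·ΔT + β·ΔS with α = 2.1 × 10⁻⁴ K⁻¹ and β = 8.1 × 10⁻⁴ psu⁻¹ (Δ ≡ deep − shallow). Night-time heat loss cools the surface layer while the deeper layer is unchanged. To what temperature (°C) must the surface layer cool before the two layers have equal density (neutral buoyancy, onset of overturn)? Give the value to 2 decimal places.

-0.29 °C

Neutral buoyancy requires Δρ = 0, i.e. −α(T_deep − T_surf′) + β(S_deep − S_surf) = 0.
T_surf′ = T_deep − (β/α)·ΔS = 2.1 − (8.1 × 10⁻⁴/2.1 × 10⁻⁴)·(+0.62) = -0.2914 °C.
Cooling required: 6.2 − (-0.2914) = 6.4914 °C.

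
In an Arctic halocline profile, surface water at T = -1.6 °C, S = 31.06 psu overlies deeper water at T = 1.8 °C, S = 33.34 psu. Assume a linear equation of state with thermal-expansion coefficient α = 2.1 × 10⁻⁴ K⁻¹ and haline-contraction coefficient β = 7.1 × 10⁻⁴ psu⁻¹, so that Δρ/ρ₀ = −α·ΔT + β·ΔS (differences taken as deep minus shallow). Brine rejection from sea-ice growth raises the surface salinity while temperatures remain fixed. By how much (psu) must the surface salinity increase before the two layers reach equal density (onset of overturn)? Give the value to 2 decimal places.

1.27 psu

Neutral buoyancy requires −α(T_deep − T_surf) + β(S_deep − S_surf′) = 0.
S_surf′ = S_deep − (α/β)·ΔT = 33.34 − (2.1 × 10⁻⁴/7.1 × 10⁻⁴)·(+3.4) = 32.3344 psu.
Increase required: 32.3344 − 31.06 = 1.2744 psu.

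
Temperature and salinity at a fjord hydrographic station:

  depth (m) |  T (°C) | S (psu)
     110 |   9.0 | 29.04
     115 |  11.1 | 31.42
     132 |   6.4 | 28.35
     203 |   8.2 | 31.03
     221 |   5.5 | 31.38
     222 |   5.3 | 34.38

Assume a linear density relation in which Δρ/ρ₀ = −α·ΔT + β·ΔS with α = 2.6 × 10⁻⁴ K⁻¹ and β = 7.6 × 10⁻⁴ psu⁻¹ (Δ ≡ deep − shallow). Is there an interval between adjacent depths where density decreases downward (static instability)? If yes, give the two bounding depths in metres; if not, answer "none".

115–132 m

Evaluate Δρ/ρ₀ = −αΔT + βΔS across each adjacent pair:
  110–115 m: −αΔT+βΔS = −(2.6 × 10⁻⁴)(+2.1)+(7.6 × 10⁻⁴)(+2.38) = 1.3 × 10⁻³ → stable
  115–132 m: −αΔT+βΔS = −(2.6 × 10⁻⁴)(-4.7)+(7.6 × 10⁻⁴)(-3.07) = -1.1 × 10⁻³ → UNSTABLE
  132–203 m: −αΔT+βΔS = −(2.6 × 10⁻⁴)(+1.8)+(7.6 × 10⁻⁴)(+2.68) = 1.6 × 10⁻³ → stable
  203–221 m: −αΔT+βΔS = −(2.6 × 10⁻⁴)(-2.7)+(7.6 × 10⁻⁴)(+0.35) = 9.7 × 10⁻⁴ → stable
  221–222 m: −αΔT+βΔS = −(2.6 × 10⁻⁴)(-0.2)+(7.6 × 10⁻⁴)(+3.00) = 2.3 × 10⁻³ → stable
The 115–132 m interval has Δρ < 0: lighter water underlies denser water.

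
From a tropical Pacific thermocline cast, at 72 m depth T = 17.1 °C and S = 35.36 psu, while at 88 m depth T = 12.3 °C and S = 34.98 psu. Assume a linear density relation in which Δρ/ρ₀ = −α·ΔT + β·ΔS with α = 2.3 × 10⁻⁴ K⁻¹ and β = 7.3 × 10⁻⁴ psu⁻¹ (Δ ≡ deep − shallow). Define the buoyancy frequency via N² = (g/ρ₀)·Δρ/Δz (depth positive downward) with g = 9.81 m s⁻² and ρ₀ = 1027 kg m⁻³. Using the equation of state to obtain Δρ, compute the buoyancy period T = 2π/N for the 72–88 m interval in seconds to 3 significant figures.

ΔT = -4.8 K, ΔS = -0.38 psu (deep − shallow).
Δρ/ρ₀ = −αΔT + βΔS = 1.104 × 10⁻³ − 2.774 × 10⁻⁴ = 8.266 × 10⁻⁴, so Δρ ≈ 0.8489 kg m⁻³.
N² = (g/ρ₀)·Δρ/Δz = g·(Δρ/ρ₀)/Δz = 9.81 × 8.266 × 10⁻⁴ / 16 = 5.0681 × 10⁻⁴ s⁻².
N = √(5.0681 × 10⁻⁴) = 0.022512 rad s⁻¹ → T = 2π/N = 279.10 s ≈ 279 s.

279 s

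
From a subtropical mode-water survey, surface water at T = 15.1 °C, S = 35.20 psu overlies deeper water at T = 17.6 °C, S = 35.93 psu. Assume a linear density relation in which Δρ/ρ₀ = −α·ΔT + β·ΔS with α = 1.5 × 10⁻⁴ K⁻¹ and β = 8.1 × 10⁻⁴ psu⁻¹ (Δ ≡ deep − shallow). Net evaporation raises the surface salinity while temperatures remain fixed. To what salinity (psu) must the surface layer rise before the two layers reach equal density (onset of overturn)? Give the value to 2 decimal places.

35.47 psu

Neutral buoyancy requires −α(T_deep − T_surf) + β(S_deep − S_surf′) = 0.
S_surf′ = S_deep − (α/β)·ΔT = 35.93 − (1.5 × 10⁻⁴/8.1 × 10⁻⁴)·(+2.5) = 35.4670 psu.
Increase required: 35.4670 − 35.20 = 0.2670 psu.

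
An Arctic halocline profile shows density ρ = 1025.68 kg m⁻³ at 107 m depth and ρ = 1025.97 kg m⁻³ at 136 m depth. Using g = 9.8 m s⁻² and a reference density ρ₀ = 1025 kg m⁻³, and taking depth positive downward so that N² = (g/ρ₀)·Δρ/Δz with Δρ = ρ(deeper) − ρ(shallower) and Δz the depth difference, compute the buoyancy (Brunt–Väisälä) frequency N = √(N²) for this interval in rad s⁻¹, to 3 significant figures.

9.78 × 10⁻³ rad s⁻¹

Δρ = 1025.97 − 1025.68 = 0.29 kg m⁻³ over Δz = 136 − 107 = 29 m.
N² = (9.8/1025) × (0.29/29) = 9.5610 × 10⁻⁵ s⁻².
N = √(9.5610 × 10⁻⁵) = 9.7780 × 10⁻³ rad s⁻¹ ≈ 9.78 × 10⁻³ rad s⁻¹.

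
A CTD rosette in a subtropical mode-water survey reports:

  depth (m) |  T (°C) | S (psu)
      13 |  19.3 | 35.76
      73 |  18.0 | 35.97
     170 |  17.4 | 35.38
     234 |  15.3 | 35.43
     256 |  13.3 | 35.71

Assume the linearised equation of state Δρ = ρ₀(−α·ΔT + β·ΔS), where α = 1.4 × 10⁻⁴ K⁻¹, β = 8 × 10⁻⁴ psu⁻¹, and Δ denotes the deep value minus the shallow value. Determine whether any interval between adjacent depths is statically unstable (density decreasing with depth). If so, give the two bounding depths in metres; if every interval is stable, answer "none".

Evaluate Δρ/ρ₀ = −αΔT + βΔS across each adjacent pair:
  13–73 m: −αΔT+βΔS = −(1.4 × 10⁻⁴)(-1.3)+(8 × 10⁻⁴)(+0.21) = 3.5 × 10⁻⁴ → stable
  73–170 m: −αΔT+βΔS = −(1.4 × 10⁻⁴)(-0.6)+(8 × 10⁻⁴)(-0.59) = -3.9 × 10⁻⁴ → UNSTABLE
  170–234 m: −αΔT+βΔS = −(1.4 × 10⁻⁴)(-2.1)+(8 × 10⁻⁴)(+0.05) = 3.3 × 10⁻⁴ → stable
  234–256 m: −αΔT+βΔS = −(1.4 × 10⁻⁴)(-2.0)+(8 × 10⁻⁴)(+0.28) = 5.0 × 10⁻⁴ → stable
The 73–170 m interval has Δρ < 0: lighter water underlies denser water.

73–170 m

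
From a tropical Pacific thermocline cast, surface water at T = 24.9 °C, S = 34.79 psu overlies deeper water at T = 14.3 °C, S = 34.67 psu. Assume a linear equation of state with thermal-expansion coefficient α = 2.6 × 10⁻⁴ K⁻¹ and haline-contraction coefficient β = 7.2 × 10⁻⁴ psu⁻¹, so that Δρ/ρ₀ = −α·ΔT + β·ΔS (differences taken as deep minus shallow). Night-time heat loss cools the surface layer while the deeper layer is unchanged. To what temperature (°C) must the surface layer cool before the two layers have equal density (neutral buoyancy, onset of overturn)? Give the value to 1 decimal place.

Neutral buoyancy requires Δρ = 0, i.e. −α(T_deep − T_surf′) + β(S_deep − S_surf) = 0.
T_surf′ = T_deep − (β/α)·ΔS = 14.3 − (7.2 × 10⁻⁴/2.6 × 10⁻⁴)·(-0.12) = 14.632 °C.
Cooling required: 24.9 − (14.632) = 10.268 °C.

14.6 °C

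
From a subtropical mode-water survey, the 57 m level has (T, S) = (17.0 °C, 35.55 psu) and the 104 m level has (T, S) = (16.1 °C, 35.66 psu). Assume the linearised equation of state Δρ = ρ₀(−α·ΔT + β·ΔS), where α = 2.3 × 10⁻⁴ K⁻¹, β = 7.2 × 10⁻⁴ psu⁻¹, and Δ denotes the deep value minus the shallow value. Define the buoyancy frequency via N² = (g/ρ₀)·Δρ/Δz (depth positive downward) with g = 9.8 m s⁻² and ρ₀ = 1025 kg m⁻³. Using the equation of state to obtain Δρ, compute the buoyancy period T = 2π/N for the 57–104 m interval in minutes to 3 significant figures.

ΔT = -0.9 K, ΔS = +0.11 psu (deep − shallow).
Δρ/ρ₀ = −αΔT + βΔS = 2.07 × 10⁻⁴ + 7.92 × 10⁻⁵ = 2.862 × 10⁻⁴, so Δρ ≈ 0.2934 kg m⁻³.
N² = (g/ρ₀)·Δρ/Δz = g·(Δρ/ρ₀)/Δz = 9.8 × 2.862 × 10⁻⁴ / 47 = 5.9676 × 10⁻⁵ s⁻².
N = √(5.9676 × 10⁻⁵) = 7.7250 × 10⁻³ rad s⁻¹ → T = 2π/N = 813.36 s = 13.556 min ≈ 13.6 min.

13.6 min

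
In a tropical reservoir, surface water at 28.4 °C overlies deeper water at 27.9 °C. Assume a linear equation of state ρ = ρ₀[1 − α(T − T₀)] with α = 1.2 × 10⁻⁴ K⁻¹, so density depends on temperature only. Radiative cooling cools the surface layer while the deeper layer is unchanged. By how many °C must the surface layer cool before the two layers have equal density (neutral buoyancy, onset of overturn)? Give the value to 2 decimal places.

0.50 °C

With temperature the only control, equal density requires T_surf′ = T_deep.
T_surf′ = 27.9 °C.
Cooling required: 28.4 − 27.9 = 0.50 °C.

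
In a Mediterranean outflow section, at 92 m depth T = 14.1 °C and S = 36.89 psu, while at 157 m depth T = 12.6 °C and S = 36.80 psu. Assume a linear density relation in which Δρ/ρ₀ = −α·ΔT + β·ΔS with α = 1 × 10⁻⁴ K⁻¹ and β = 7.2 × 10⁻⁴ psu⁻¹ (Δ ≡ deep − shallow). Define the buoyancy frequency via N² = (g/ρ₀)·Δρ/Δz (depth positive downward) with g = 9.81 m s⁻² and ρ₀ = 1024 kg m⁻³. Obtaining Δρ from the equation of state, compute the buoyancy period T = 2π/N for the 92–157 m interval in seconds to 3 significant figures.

1.75 × 10³ s

ΔT = -1.5 K, ΔS = -0.09 psu (deep − shallow).
Δρ/ρ₀ = −αΔT + βΔS = 1.50 × 10⁻⁴ − 6.48 × 10⁻⁵ = 8.52 × 10⁻⁵, so Δρ ≈ 0.08724 kg m⁻³.
N² = (g/ρ₀)·Δρ/Δz = g·(Δρ/ρ₀)/Δz = 9.81 × 8.52 × 10⁻⁵ / 65 = 1.2859 × 10⁻⁵ s⁻².
N = √(1.2859 × 10⁻⁵) = 3.5859 × 10⁻³ rad s⁻¹ → T = 2π/N = 1.7522 × 10³ s ≈ 1.75 × 10³ s.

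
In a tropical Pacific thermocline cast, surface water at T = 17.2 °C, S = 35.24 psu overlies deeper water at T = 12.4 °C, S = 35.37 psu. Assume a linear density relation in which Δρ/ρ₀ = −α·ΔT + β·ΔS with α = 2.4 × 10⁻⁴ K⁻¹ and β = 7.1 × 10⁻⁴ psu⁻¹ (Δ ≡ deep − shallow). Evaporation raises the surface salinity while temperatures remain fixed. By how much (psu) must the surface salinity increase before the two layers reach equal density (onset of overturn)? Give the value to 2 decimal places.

1.75 psu

Neutral buoyancy requires −α(T_deep − T_surf) + β(S_deep − S_surf′) = 0.
S_surf′ = S_deep − (α/β)·ΔT = 35.37 − (2.4 × 10⁻⁴/7.1 × 10⁻⁴)·(-4.8) = 36.9925 psu.
Increase required: 36.9925 − 35.24 = 1.7525 psu.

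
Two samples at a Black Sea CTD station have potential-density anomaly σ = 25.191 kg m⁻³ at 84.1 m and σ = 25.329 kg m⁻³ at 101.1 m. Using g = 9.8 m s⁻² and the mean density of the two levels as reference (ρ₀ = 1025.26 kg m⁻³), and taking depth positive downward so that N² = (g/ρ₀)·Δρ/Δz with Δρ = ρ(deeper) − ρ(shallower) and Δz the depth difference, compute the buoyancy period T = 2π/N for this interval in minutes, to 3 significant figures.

11.9 min

Δρ = 1025.329 − 1025.191 = 0.138 kg m⁻³ over Δz = 101.1 − 84.1 = 17 m.
N² = (9.8/1025.26) × (0.138/17) = 7.7593 × 10⁻⁵ s⁻².
N = √(7.7593 × 10⁻⁵) = 8.8087 × 10⁻³ rad s⁻¹, so T = 2π/N = 713.29 s = 11.888 min ≈ 11.9 min.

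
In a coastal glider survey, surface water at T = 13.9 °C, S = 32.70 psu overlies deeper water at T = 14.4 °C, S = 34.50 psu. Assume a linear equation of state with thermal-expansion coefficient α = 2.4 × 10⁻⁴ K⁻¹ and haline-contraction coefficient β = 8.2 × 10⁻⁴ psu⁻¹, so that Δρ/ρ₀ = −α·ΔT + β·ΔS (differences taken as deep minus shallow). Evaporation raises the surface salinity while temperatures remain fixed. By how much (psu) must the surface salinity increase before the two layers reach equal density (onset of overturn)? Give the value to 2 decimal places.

1.65 psu

Neutral buoyancy requires −α(T_deep − T_surf) + β(S_deep − S_surf′) = 0.
S_surf′ = S_deep − (α/β)·ΔT = 34.50 − (2.4 × 10⁻⁴/8.2 × 10⁻⁴)·(+0.5) = 34.3537 psu.
Increase required: 34.3537 − 32.70 = 1.6537 psu.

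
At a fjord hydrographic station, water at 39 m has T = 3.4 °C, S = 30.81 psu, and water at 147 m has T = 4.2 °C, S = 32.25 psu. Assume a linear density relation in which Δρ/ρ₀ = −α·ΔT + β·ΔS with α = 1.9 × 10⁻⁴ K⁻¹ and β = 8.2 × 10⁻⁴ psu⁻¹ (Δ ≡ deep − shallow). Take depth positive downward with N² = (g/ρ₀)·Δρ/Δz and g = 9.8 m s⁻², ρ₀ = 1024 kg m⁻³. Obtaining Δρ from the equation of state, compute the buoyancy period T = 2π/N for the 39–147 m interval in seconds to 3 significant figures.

650 s

ΔT = +0.8 K, ΔS = +1.44 psu (deep − shallow).
Δρ/ρ₀ = −αΔT + βΔS = -1.52 × 10⁻⁴ + 1.1808 × 10⁻³ = 1.0288 × 10⁻³, so Δρ ≈ 1.053 kg m⁻³.
N² = (g/ρ₀)·Δρ/Δz = g·(Δρ/ρ₀)/Δz = 9.8 × 1.0288 × 10⁻³ / 108 = 9.3354 × 10⁻⁵ s⁻².
N = √(9.3354 × 10⁻⁵) = 9.6620 × 10⁻³ rad s⁻¹ → T = 2π/N = 650.30 s ≈ 650 s.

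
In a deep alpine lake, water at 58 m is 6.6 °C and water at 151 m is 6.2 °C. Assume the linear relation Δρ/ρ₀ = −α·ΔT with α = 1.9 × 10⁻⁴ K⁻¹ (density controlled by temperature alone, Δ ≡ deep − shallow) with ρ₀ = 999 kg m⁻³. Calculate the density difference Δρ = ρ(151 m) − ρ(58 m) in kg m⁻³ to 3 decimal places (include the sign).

+0.076 kg m⁻³

ΔT = -0.4 K, Δρ/ρ₀ = −αΔT = 7.60 × 10⁻⁵.
Δρ = 999 × (7.60 × 10⁻⁵) = +0.076 kg m⁻³.
Positive Δρ: denser below, stable.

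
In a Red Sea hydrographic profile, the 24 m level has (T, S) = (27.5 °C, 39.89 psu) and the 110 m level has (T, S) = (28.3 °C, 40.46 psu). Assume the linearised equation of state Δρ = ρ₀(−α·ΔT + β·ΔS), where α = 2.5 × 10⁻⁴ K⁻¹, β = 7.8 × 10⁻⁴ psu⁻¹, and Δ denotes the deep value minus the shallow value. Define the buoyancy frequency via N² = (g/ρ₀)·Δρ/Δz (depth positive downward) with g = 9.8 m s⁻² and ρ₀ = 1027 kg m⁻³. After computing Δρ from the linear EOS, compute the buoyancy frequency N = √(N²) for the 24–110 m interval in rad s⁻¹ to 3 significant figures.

5.28 × 10⁻³ rad s⁻¹

ΔT = +0.8 K, ΔS = +0.57 psu (deep − shallow).
Δρ/ρ₀ = −αΔT + βΔS = -2.00 × 10⁻⁴ + 4.446 × 10⁻⁴ = 2.446 × 10⁻⁴, so Δρ ≈ 0.2512 kg m⁻³.
N² = (g/ρ₀)·Δρ/Δz = g·(Δρ/ρ₀)/Δz = 9.8 × 2.446 × 10⁻⁴ / 86 = 2.7873 × 10⁻⁵ s⁻².
N = √(2.7873 × 10⁻⁵) = 5.2795 × 10⁻³ rad s⁻¹ ≈ 5.28 × 10⁻³ rad s⁻¹.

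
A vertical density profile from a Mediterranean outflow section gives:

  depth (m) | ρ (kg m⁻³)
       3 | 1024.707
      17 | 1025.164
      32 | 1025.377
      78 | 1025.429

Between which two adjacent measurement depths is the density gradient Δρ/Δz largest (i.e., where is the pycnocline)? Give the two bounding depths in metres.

3–17 m

Compute the density gradient over each adjacent pair:
  3–17 m: Δρ/Δz = 0.457/14 = 0.033 kg m⁻⁴
  17–32 m: Δρ/Δz = 0.213/15 = 0.014 kg m⁻⁴
  32–78 m: Δρ/Δz = 0.052/46 = 1.1 × 10⁻³ kg m⁻⁴
The largest gradient is in the 3–17 m interval — the pycnocline.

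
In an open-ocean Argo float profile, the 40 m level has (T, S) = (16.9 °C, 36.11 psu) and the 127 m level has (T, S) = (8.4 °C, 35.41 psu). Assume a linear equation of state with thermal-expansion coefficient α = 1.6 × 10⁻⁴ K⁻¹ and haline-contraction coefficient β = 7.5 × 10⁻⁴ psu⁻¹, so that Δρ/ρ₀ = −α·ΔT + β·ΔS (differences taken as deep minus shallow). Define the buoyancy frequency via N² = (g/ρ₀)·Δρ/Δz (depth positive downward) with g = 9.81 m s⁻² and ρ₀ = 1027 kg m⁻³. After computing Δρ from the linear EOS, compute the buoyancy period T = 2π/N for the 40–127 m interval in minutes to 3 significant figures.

10.8 min

ΔT = -8.5 K, ΔS = -0.70 psu (deep − shallow).
Δρ/ρ₀ = −αΔT + βΔS = 1.36 × 10⁻³ − 5.25 × 10⁻⁴ = 8.35 × 10⁻⁴, so Δρ ≈ 0.8575 kg m⁻³.
N² = (g/ρ₀)·Δρ/Δz = g·(Δρ/ρ₀)/Δz = 9.81 × 8.35 × 10⁻⁴ / 87 = 9.4153 × 10⁻⁵ s⁻².
N = √(9.4153 × 10⁻⁵) = 9.7032 × 10⁻³ rad s⁻¹ → T = 2π/N = 647.54 s = 10.792 min ≈ 10.8 min.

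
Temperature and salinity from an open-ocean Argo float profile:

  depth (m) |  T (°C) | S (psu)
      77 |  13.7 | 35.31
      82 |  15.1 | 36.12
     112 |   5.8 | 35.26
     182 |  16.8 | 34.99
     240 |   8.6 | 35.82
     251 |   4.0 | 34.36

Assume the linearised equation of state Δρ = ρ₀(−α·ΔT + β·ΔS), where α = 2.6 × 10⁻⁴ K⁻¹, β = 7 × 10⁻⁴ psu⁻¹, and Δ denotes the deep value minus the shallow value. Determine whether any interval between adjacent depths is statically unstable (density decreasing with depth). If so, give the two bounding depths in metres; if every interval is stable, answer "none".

112–182 m

Evaluate Δρ/ρ₀ = −αΔT + βΔS across each adjacent pair:
  77–82 m: −αΔT+βΔS = −(2.6 × 10⁻⁴)(+1.4)+(7 × 10⁻⁴)(+0.81) = 2.0 × 10⁻⁴ → stable
  82–112 m: −αΔT+βΔS = −(2.6 × 10⁻⁴)(-9.3)+(7 × 10⁻⁴)(-0.86) = 1.8 × 10⁻³ → stable
  112–182 m: −αΔT+βΔS = −(2.6 × 10⁻⁴)(+11.0)+(7 × 10⁻⁴)(-0.27) = -3.0 × 10⁻³ → UNSTABLE
  182–240 m: −αΔT+βΔS = −(2.6 × 10⁻⁴)(-8.2)+(7 × 10⁻⁴)(+0.83) = 2.7 × 10⁻³ → stable
  240–251 m: −αΔT+βΔS = −(2.6 × 10⁻⁴)(-4.6)+(7 × 10⁻⁴)(-1.46) = 1.7 × 10⁻⁴ → stable
The 112–182 m interval has Δρ < 0: lighter water underlies denser water.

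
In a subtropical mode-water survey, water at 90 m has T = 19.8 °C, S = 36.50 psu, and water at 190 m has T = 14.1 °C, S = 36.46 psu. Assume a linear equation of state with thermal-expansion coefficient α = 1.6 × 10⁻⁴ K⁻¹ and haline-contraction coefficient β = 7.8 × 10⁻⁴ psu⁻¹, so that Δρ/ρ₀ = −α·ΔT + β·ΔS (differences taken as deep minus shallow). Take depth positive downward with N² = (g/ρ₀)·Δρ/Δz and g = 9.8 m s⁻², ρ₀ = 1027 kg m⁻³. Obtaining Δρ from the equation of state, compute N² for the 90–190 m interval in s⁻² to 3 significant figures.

ΔT = -5.7 K, ΔS = -0.04 psu (deep − shallow).
Δρ/ρ₀ = −αΔT + βΔS = 9.12 × 10⁻⁴ − 3.12 × 10⁻⁵ = 8.808 × 10⁻⁴, so Δρ ≈ 0.9046 kg m⁻³.
N² = (g/ρ₀)·Δρ/Δz = g·(Δρ/ρ₀)/Δz = 9.8 × 8.808 × 10⁻⁴ / 100 = 8.6318 × 10⁻⁵ s⁻² ≈ 8.63 × 10⁻⁵ s⁻².

8.63 × 10⁻⁵ s⁻²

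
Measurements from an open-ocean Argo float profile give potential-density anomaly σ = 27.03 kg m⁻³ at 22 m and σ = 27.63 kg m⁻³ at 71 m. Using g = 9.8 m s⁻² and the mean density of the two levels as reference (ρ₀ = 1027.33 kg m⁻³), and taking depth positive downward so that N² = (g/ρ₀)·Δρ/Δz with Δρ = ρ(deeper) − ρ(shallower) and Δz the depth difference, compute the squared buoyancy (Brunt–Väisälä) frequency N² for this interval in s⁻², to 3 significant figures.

Δρ = 1027.63 − 1027.03 = 0.60 kg m⁻³ over Δz = 71 − 22 = 49 m.
N² = (9.8/1027.33) × (0.60/49) = 1.1681 × 10⁻⁴ s⁻² ≈ 1.17 × 10⁻⁴ s⁻².

1.17 × 10⁻⁴ s⁻²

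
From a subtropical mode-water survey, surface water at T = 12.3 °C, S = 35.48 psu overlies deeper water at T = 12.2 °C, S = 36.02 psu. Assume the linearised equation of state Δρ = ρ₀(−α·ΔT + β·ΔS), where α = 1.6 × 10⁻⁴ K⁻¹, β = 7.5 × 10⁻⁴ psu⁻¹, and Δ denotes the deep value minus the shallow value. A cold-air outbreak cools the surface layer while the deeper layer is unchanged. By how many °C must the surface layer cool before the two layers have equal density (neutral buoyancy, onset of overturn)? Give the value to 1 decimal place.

2.6 °C

Neutral buoyancy requires Δρ = 0, i.e. −α(T_deep − T_surf′) + β(S_deep − S_surf) = 0.
T_surf′ = T_deep − (β/α)·ΔS = 12.2 − (7.5 × 10⁻⁴/1.6 × 10⁻⁴)·(+0.54) = 9.669 °C.
Cooling required: 12.3 − (9.669) = 2.631 °C.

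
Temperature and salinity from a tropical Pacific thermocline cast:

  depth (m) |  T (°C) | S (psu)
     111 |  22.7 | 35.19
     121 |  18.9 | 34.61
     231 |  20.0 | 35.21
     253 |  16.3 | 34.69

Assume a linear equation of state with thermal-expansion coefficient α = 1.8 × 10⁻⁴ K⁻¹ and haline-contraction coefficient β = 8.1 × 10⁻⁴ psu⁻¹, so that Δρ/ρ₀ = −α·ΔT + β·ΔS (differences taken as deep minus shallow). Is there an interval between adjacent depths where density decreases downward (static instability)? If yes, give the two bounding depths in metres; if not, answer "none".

none

Evaluate Δρ/ρ₀ = −αΔT + βΔS across each adjacent pair:
  111–121 m: −αΔT+βΔS = −(1.8 × 10⁻⁴)(-3.8)+(8.1 × 10⁻⁴)(-0.58) = 2.1 × 10⁻⁴ → stable
  121–231 m: −αΔT+βΔS = −(1.8 × 10⁻⁴)(+1.1)+(8.1 × 10⁻⁴)(+0.60) = 2.9 × 10⁻⁴ → stable
  231–253 m: −αΔT+βΔS = −(1.8 × 10⁻⁴)(-3.7)+(8.1 × 10⁻⁴)(-0.52) = 2.4 × 10⁻⁴ → stable
Every interval has Δρ > 0: the column is stably stratified throughout.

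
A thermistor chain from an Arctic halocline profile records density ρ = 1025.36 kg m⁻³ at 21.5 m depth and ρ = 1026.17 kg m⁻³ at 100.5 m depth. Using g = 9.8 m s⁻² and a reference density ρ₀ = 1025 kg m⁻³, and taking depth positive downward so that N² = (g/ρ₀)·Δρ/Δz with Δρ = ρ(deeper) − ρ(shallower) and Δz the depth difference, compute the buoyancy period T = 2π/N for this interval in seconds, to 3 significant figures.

Δρ = 1026.17 − 1025.36 = 0.81 kg m⁻³ over Δz = 100.5 − 21.5 = 79 m.
N² = (9.8/1025) × (0.81/79) = 9.8030 × 10⁻⁵ s⁻².
N = √(9.8030 × 10⁻⁵) = 9.9010 × 10⁻³ rad s⁻¹, so T = 2π/N = 634.60 s ≈ 635 s.

635 s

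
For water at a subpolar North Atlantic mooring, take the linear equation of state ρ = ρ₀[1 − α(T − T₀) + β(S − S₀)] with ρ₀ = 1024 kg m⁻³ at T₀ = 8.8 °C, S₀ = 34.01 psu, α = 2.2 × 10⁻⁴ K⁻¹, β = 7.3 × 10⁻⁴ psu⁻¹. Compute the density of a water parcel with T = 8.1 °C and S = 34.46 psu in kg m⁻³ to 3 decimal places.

1024.494 kg m⁻³

T − T₀ = -0.7 K, S − S₀ = +0.45 psu.
Bracket = 1 − α·(-0.7) + β·(+0.45) = 1 + (4.825 × 10⁻⁴) = 1.0004825.
ρ = 1024 × 1.0004825 = 1024.494 kg m⁻³.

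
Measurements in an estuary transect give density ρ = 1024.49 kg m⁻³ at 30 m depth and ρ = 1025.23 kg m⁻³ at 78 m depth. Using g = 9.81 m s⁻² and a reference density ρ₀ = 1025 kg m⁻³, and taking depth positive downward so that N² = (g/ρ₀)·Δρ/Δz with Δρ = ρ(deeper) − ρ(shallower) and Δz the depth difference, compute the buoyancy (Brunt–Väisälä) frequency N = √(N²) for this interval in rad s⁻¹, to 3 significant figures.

0.0121 rad s⁻¹

Δρ = 1025.23 − 1024.49 = 0.74 kg m⁻³ over Δz = 78 − 30 = 48 m.
N² = (9.81/1025) × (0.74/48) = 1.4755 × 10⁻⁴ s⁻².
N = √(1.4755 × 10⁻⁴) = 0.012147 rad s⁻¹ ≈ 0.0121 rad s⁻¹.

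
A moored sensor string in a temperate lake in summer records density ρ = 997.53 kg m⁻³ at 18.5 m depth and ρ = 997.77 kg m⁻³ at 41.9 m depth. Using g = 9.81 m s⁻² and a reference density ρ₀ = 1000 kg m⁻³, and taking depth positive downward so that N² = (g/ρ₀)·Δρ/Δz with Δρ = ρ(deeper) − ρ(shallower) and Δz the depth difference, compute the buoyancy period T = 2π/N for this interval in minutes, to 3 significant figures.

Δρ = 997.77 − 997.53 = 0.24 kg m⁻³ over Δz = 41.9 − 18.5 = 23.4 m.
N² = (9.81/1000) × (0.24/23.4) = 1.0062 × 10⁻⁴ s⁻².
N = √(1.0062 × 10⁻⁴) = 0.010031 rad s⁻¹, so T = 2π/N = 626.38 s = 10.440 min ≈ 10.4 min.

10.4 min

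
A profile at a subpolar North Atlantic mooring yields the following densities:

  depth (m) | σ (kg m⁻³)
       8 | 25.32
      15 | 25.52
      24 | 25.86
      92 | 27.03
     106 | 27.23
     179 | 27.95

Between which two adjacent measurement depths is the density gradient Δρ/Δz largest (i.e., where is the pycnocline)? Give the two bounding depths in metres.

Compute the density gradient over each adjacent pair:
  8–15 m: Δρ/Δz = 0.20/7 = 0.029 kg m⁻⁴
  15–24 m: Δρ/Δz = 0.34/9 = 0.038 kg m⁻⁴
  24–92 m: Δρ/Δz = 1.17/68 = 0.017 kg m⁻⁴
  92–106 m: Δρ/Δz = 0.20/14 = 0.014 kg m⁻⁴
  106–179 m: Δρ/Δz = 0.72/73 = 9.9 × 10⁻³ kg m⁻⁴
The largest gradient is in the 15–24 m interval — the pycnocline.

15–24 m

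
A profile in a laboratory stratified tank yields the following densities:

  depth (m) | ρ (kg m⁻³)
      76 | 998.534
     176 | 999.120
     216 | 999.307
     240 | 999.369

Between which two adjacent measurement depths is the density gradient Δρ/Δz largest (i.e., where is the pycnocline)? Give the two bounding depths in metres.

Compute the density gradient over each adjacent pair:
  76–176 m: Δρ/Δz = 0.586/100 = 5.9 × 10⁻³ kg m⁻⁴
  176–216 m: Δρ/Δz = 0.187/40 = 4.7 × 10⁻³ kg m⁻⁴
  216–240 m: Δρ/Δz = 0.062/24 = 2.6 × 10⁻³ kg m⁻⁴
The largest gradient is in the 76–176 m interval — the pycnocline.

76–176 m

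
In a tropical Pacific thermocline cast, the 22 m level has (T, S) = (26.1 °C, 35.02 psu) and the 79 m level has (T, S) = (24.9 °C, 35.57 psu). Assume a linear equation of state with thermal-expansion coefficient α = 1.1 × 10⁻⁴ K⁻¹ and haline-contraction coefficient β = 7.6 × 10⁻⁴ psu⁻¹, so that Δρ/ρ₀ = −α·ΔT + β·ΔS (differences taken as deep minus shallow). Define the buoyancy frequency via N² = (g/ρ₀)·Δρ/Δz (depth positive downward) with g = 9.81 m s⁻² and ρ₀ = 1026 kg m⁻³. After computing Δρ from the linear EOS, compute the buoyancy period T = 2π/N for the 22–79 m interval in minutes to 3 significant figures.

10.8 min

ΔT = -1.2 K, ΔS = +0.55 psu (deep − shallow).
Δρ/ρ₀ = −αΔT + βΔS = 1.32 × 10⁻⁴ + 4.18 × 10⁻⁴ = 5.50 × 10⁻⁴, so Δρ ≈ 0.5643 kg m⁻³.
N² = (g/ρ₀)·Δρ/Δz = g·(Δρ/ρ₀)/Δz = 9.81 × 5.50 × 10⁻⁴ / 57 = 9.4658 × 10⁻⁵ s⁻².
N = √(9.4658 × 10⁻⁵) = 9.7292 × 10⁻³ rad s⁻¹ → T = 2π/N = 645.81 s = 10.763 min ≈ 10.8 min.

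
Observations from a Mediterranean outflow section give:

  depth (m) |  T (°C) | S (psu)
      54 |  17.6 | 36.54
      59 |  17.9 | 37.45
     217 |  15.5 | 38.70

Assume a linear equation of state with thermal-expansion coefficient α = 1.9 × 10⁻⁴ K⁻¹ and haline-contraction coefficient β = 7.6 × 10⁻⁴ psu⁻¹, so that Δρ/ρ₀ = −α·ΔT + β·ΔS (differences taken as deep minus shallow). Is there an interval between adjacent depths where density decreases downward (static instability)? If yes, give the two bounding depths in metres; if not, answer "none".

Evaluate Δρ/ρ₀ = −αΔT + βΔS across each adjacent pair:
  54–59 m: −αΔT+βΔS = −(1.9 × 10⁻⁴)(+0.3)+(7.6 × 10⁻⁴)(+0.91) = 6.3 × 10⁻⁴ → stable
  59–217 m: −αΔT+βΔS = −(1.9 × 10⁻⁴)(-2.4)+(7.6 × 10⁻⁴)(+1.25) = 1.4 × 10⁻³ → stable
Every interval has Δρ > 0: the column is stably stratified throughout.

none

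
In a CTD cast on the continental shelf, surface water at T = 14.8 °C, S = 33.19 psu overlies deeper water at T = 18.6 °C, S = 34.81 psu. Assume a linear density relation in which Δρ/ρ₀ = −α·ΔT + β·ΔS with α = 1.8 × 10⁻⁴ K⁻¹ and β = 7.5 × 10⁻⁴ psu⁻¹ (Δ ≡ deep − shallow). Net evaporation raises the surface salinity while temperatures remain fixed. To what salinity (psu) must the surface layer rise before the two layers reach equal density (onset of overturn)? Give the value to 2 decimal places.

33.90 psu

Neutral buoyancy requires −α(T_deep − T_surf) + β(S_deep − S_surf′) = 0.
S_surf′ = S_deep − (α/β)·ΔT = 34.81 − (1.8 × 10⁻⁴/7.5 × 10⁻⁴)·(+3.8) = 33.8980 psu.
Increase required: 33.8980 − 33.19 = 0.7080 psu.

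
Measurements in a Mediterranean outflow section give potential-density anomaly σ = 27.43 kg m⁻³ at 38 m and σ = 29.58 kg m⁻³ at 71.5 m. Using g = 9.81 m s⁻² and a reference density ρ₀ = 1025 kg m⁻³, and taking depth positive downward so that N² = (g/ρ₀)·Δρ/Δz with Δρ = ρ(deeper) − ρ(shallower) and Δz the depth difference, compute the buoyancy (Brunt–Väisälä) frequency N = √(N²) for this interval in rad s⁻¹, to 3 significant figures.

Δρ = 1029.58 − 1027.43 = 2.15 kg m⁻³ over Δz = 71.5 − 38 = 33.5 m.
N² = (9.81/1025) × (2.15/33.5) = 6.1424 × 10⁻⁴ s⁻².
N = √(6.1424 × 10⁻⁴) = 0.024784 rad s⁻¹ ≈ 0.0248 rad s⁻¹.

0.0248 rad s⁻¹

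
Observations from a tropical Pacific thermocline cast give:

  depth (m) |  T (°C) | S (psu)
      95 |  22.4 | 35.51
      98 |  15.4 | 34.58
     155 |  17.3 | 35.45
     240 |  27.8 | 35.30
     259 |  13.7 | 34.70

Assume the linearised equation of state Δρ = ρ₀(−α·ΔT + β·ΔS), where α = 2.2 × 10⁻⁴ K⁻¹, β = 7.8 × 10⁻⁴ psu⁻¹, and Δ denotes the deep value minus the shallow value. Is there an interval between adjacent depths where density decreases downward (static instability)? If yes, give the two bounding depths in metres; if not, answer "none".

155–240 m

Evaluate Δρ/ρ₀ = −αΔT + βΔS across each adjacent pair:
  95–98 m: −αΔT+βΔS = −(2.2 × 10⁻⁴)(-7.0)+(7.8 × 10⁻⁴)(-0.93) = 8.1 × 10⁻⁴ → stable
  98–155 m: −αΔT+βΔS = −(2.2 × 10⁻⁴)(+1.9)+(7.8 × 10⁻⁴)(+0.87) = 2.6 × 10⁻⁴ → stable
  155–240 m: −αΔT+βΔS = −(2.2 × 10⁻⁴)(+10.5)+(7.8 × 10⁻⁴)(-0.15) = -2.4 × 10⁻³ → UNSTABLE
  240–259 m: −αΔT+βΔS = −(2.2 × 10⁻⁴)(-14.1)+(7.8 × 10⁻⁴)(-0.60) = 2.6 × 10⁻³ → stable
The 155–240 m interval has Δρ < 0: lighter water underlies denser water.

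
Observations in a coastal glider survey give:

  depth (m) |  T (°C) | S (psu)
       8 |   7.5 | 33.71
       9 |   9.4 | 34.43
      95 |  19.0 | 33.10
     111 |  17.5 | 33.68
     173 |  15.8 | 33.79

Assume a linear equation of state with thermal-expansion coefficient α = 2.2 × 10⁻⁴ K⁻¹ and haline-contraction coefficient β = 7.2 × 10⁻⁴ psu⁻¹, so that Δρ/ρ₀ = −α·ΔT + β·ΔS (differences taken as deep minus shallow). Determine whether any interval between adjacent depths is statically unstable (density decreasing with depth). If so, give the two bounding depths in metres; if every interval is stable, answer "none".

Evaluate Δρ/ρ₀ = −αΔT + βΔS across each adjacent pair:
  8–9 m: −αΔT+βΔS = −(2.2 × 10⁻⁴)(+1.9)+(7.2 × 10⁻⁴)(+0.72) = 1.0 × 10⁻⁴ → stable
  9–95 m: −αΔT+βΔS = −(2.2 × 10⁻⁴)(+9.6)+(7.2 × 10⁻⁴)(-1.33) = -3.1 × 10⁻³ → UNSTABLE
  95–111 m: −αΔT+βΔS = −(2.2 × 10⁻⁴)(-1.5)+(7.2 × 10⁻⁴)(+0.58) = 7.5 × 10⁻⁴ → stable
  111–173 m: −αΔT+βΔS = −(2.2 × 10⁻⁴)(-1.7)+(7.2 × 10⁻⁴)(+0.11) = 4.5 × 10⁻⁴ → stable
The 9–95 m interval has Δρ < 0: lighter water underlies denser water.

9–95 m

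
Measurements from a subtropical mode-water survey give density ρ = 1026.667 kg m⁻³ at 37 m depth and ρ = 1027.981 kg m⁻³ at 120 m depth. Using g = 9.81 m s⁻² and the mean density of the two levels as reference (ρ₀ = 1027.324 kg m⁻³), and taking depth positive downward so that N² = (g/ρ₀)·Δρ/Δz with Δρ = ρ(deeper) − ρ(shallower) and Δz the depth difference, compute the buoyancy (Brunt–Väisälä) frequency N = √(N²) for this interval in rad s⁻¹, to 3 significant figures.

0.0123 rad s⁻¹

Δρ = 1027.981 − 1026.667 = 1.314 kg m⁻³ over Δz = 120 − 37 = 83 m.
N² = (9.81/1027.324) × (1.314/83) = 1.5117 × 10⁻⁴ s⁻².
N = √(1.5117 × 10⁻⁴) = 0.012295 rad s⁻¹ ≈ 0.0123 rad s⁻¹.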